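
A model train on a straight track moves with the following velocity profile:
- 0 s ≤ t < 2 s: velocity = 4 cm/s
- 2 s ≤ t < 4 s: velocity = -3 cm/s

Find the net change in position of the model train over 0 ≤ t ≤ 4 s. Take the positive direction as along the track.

2 cm

Net displacement equals the area under the velocity-time graph (areas below the axis count negative).
0–2 s: 4 × 2 = 8 cm
2–4 s: -3 × 2 = -6 cm
Net displacement = 2 cm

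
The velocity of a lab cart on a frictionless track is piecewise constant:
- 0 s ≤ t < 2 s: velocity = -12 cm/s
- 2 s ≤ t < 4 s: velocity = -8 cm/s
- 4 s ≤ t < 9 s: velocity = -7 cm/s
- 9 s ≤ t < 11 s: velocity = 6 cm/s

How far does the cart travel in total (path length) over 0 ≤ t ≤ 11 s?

87 cm

Total distance travelled is ∫|v| dt — sum the magnitudes of each area piece.
0–2 s: |-12| × 2 = 24 cm
2–4 s: |-8| × 2 = 16 cm
4–9 s: |-7| × 5 = 35 cm
9–11 s: |6| × 2 = 12 cm
Total distance = 87 cm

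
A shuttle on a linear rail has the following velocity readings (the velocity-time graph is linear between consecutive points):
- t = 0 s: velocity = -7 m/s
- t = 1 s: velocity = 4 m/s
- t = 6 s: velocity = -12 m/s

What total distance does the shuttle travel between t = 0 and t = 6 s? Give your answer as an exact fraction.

615/22 m

Distance (not displacement) is the total path length: add the absolute areas under v-t.
0–1 s: v = 0 at t = 7/11 s; triangle areas 49/22 + 8/11 = 65/22 m
1–6 s: v = 0 at t = 2.25 s; triangle areas 2.5 + 22.5 = 25 m
Total distance = 615/22 m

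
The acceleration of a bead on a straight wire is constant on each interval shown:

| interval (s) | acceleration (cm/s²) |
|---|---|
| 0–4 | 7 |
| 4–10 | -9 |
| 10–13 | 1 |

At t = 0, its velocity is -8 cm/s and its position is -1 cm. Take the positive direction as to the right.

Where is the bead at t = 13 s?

On each constant-a segment, Δv = aΔt and Δx = v₀Δt + ½aΔt²; chain segment to segment.
0–4 s: v starts -8 cm/s; Δx = -8·4 + ½·7·4² = 24 cm; v ends 20 cm/s.
4–10 s: v starts 20 cm/s; Δx = 20·6 + ½·-9·6² = -42 cm; v ends -34 cm/s.
10–13 s: v starts -34 cm/s; Δx = -34·3 + ½·1·3² = -97.5 cm; v ends -31 cm/s.
x(13) = -1 + Σ Δx = -116.5 cm.

-116.5 cm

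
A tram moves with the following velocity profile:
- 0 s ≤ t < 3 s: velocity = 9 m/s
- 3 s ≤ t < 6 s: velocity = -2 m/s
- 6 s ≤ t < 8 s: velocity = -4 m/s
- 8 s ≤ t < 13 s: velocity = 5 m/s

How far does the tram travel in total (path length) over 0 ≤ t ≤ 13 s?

66 m

Distance (not displacement) is the total path length: add the absolute areas under v-t.
0–3 s: |9| × 3 = 27 m
3–6 s: |-2| × 3 = 6 m
6–8 s: |-4| × 2 = 8 m
8–13 s: |5| × 5 = 25 m
Total distance = 66 m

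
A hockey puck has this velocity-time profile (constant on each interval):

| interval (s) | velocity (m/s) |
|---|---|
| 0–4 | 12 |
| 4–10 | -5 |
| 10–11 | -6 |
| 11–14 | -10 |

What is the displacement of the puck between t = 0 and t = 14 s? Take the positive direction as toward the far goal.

Displacement is the signed area under the v-t curve.
0–4 s: 12 × 4 = 48 m
4–10 s: -5 × 6 = -30 m
10–11 s: -6 × 1 = -6 m
11–14 s: -10 × 3 = -30 m
Net displacement = -18 m

-18 m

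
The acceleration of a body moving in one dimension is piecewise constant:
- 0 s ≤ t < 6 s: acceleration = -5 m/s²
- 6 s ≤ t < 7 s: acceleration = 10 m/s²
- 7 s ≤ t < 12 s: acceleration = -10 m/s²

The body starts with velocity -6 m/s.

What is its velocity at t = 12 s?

-76 m/s

Δv equals the area under the a-t graph; then v = v₀ + Δv.
0–6 s: -5 × 6 = -30 m/s
6–7 s: 10 × 1 = 10 m/s
7–12 s: -10 × 5 = -50 m/s
Δv = -70 m/s, so v(12) = -6 + (-70) = -76 m/s.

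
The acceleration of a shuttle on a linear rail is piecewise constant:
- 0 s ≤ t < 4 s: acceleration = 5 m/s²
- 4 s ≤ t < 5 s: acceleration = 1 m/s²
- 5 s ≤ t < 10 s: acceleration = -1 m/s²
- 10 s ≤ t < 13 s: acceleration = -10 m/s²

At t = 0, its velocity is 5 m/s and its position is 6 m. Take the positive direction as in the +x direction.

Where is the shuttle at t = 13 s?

227 m

On each constant-a segment, Δv = aΔt and Δx = v₀Δt + ½aΔt²; chain segment to segment.
0–4 s: v starts 5 m/s; Δx = 5·4 + ½·5·4² = 60 m; v ends 25 m/s.
4–5 s: v starts 25 m/s; Δx = 25·1 + ½·1·1² = 25.5 m; v ends 26 m/s.
5–10 s: v starts 26 m/s; Δx = 26·5 + ½·-1·5² = 117.5 m; v ends 21 m/s.
10–13 s: v starts 21 m/s; Δx = 21·3 + ½·-10·3² = 18 m; v ends -9 m/s.
x(13) = 6 + Σ Δx = 227 m.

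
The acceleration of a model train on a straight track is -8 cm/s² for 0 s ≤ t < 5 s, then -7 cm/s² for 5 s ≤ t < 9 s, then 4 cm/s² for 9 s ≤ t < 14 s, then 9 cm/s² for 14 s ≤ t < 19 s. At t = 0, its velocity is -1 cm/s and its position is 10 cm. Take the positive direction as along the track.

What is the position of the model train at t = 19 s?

-742.5 cm

On each constant-a segment, Δv = aΔt and Δx = v₀Δt + ½aΔt²; chain segment to segment.
0–5 s: v starts -1 cm/s; Δx = -1·5 + ½·-8·5² = -105 cm; v ends -41 cm/s.
5–9 s: v starts -41 cm/s; Δx = -41·4 + ½·-7·4² = -220 cm; v ends -69 cm/s.
9–14 s: v starts -69 cm/s; Δx = -69·5 + ½·4·5² = -295 cm; v ends -49 cm/s.
14–19 s: v starts -49 cm/s; Δx = -49·5 + ½·9·5² = -132.5 cm; v ends -4 cm/s.
x(19) = 10 + Σ Δx = -742.5 cm.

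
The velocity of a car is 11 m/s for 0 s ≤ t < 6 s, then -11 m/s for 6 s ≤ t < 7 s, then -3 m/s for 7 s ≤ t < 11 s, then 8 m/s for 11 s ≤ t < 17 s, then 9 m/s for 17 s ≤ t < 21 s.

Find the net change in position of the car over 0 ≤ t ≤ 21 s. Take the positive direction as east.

127 m

Net displacement equals the area under the velocity-time graph (areas below the axis count negative).
0–6 s: 11 × 6 = 66 m
6–7 s: -11 × 1 = -11 m
7–11 s: -3 × 4 = -12 m
11–17 s: 8 × 6 = 48 m
17–21 s: 9 × 4 = 36 m
Net displacement = 127 m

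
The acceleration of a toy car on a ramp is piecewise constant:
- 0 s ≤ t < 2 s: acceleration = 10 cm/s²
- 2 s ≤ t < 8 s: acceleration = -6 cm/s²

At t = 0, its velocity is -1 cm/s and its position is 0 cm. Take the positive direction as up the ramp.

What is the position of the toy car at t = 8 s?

On each constant-a segment, Δv = aΔt and Δx = v₀Δt + ½aΔt²; chain segment to segment.
0–2 s: v starts -1 cm/s; Δx = -1·2 + ½·10·2² = 18 cm; v ends 19 cm/s.
2–8 s: v starts 19 cm/s; Δx = 19·6 + ½·-6·6² = 6 cm; v ends -17 cm/s.
x(8) = 0 + Σ Δx = 24 cm.

24 cm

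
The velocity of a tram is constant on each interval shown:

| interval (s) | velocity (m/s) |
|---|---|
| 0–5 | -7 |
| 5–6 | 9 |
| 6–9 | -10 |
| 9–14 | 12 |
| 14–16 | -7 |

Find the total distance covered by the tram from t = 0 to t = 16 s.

Total distance travelled is ∫|v| dt — sum the magnitudes of each area piece.
0–5 s: |-7| × 5 = 35 m
5–6 s: |9| × 1 = 9 m
6–9 s: |-10| × 3 = 30 m
9–14 s: |12| × 5 = 60 m
14–16 s: |-7| × 2 = 14 m
Total distance = 148 m

148 m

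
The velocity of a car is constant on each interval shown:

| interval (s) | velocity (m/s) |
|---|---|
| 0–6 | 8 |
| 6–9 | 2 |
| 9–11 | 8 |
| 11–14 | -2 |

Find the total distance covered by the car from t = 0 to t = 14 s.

76 m

Distance (not displacement) is the total path length: add the absolute areas under v-t.
0–6 s: |8| × 6 = 48 m
6–9 s: |2| × 3 = 6 m
9–11 s: |8| × 2 = 16 m
11–14 s: |-2| × 3 = 6 m
Total distance = 76 m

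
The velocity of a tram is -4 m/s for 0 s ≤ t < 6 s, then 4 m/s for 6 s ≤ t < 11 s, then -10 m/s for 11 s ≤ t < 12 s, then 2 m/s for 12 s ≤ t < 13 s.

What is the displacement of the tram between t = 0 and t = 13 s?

Net displacement equals the area under the velocity-time graph (areas below the axis count negative).
0–6 s: -4 × 6 = -24 m
6–11 s: 4 × 5 = 20 m
11–12 s: -10 × 1 = -10 m
12–13 s: 2 × 1 = 2 m
Net displacement = -12 m

-12 m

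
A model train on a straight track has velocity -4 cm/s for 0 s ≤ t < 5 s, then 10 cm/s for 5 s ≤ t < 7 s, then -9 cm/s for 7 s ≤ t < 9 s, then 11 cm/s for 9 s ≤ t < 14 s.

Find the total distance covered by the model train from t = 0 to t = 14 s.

113 cm

Total distance travelled is ∫|v| dt — sum the magnitudes of each area piece.
0–5 s: |-4| × 5 = 20 cm
5–7 s: |10| × 2 = 20 cm
7–9 s: |-9| × 2 = 18 cm
9–14 s: |11| × 5 = 55 cm
Total distance = 113 cm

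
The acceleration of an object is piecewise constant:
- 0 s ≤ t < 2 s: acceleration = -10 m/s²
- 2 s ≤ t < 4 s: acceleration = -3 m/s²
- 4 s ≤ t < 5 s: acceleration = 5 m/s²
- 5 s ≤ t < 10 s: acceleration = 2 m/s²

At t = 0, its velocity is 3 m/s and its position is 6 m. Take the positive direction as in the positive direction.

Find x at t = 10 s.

On each constant-a segment, Δv = aΔt and Δx = v₀Δt + ½aΔt²; chain segment to segment.
0–2 s: v starts 3 m/s; Δx = 3·2 + ½·-10·2² = -14 m; v ends -17 m/s.
2–4 s: v starts -17 m/s; Δx = -17·2 + ½·-3·2² = -40 m; v ends -23 m/s.
4–5 s: v starts -23 m/s; Δx = -23·1 + ½·5·1² = -20.5 m; v ends -18 m/s.
5–10 s: v starts -18 m/s; Δx = -18·5 + ½·2·5² = -65 m; v ends -8 m/s.
x(10) = 6 + Σ Δx = -133.5 m.

-133.5 m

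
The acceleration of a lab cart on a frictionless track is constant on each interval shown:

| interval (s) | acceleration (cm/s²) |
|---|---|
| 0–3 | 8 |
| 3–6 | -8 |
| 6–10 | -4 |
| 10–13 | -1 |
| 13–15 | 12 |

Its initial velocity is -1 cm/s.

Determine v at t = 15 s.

4 cm/s

Δv equals the area under the a-t graph; then v = v₀ + Δv.
0–3 s: 8 × 3 = 24 cm/s
3–6 s: -8 × 3 = -24 cm/s
6–10 s: -4 × 4 = -16 cm/s
10–13 s: -1 × 3 = -3 cm/s
13–15 s: 12 × 2 = 24 cm/s
Δv = 5 cm/s, so v(15) = -1 + (5) = 4 cm/s.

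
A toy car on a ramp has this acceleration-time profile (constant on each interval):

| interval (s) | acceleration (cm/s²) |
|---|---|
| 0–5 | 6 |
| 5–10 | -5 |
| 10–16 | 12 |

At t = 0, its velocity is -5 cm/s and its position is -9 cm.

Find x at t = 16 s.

On each constant-a segment, Δv = aΔt and Δx = v₀Δt + ½aΔt²; chain segment to segment.
0–5 s: v starts -5 cm/s; Δx = -5·5 + ½·6·5² = 50 cm; v ends 25 cm/s.
5–10 s: v starts 25 cm/s; Δx = 25·5 + ½·-5·5² = 62.5 cm; v ends 0 cm/s.
10–16 s: v starts 0 cm/s; Δx = 0·6 + ½·12·6² = 216 cm; v ends 72 cm/s.
x(16) = -9 + Σ Δx = 319.5 cm.

319.5 cm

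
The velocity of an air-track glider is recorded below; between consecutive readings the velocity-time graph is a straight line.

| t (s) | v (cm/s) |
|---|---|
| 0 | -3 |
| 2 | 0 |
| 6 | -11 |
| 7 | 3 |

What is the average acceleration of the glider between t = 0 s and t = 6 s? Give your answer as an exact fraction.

Average acceleration = Δv/Δt = (-11 − -3)/(6 − 0) = -4/3 cm/s².

-4/3 cm/s²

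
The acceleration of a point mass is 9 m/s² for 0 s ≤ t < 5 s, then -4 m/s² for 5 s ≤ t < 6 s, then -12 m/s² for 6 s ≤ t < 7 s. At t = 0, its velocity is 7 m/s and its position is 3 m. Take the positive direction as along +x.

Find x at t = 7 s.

242.5 m

On each constant-a segment, Δv = aΔt and Δx = v₀Δt + ½aΔt²; chain segment to segment.
0–5 s: v starts 7 m/s; Δx = 7·5 + ½·9·5² = 147.5 m; v ends 52 m/s.
5–6 s: v starts 52 m/s; Δx = 52·1 + ½·-4·1² = 50 m; v ends 48 m/s.
6–7 s: v starts 48 m/s; Δx = 48·1 + ½·-12·1² = 42 m; v ends 36 m/s.
x(7) = 3 + Σ Δx = 242.5 m.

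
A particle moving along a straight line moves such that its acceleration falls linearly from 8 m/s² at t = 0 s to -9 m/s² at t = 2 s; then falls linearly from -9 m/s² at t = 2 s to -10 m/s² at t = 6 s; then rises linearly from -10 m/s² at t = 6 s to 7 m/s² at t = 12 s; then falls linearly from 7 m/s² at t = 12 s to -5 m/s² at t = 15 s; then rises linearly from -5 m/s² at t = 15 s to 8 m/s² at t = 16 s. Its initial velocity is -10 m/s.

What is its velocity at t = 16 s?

-53.5 m/s

Δv equals the area under the a-t graph; then v = v₀ + Δv.
0–2 s: ½(8 + -9)(2) = -1 m/s
2–6 s: ½(-9 + -10)(4) = -38 m/s
6–12 s: ½(-10 + 7)(6) = -9 m/s
12–15 s: ½(7 + -5)(3) = 3 m/s
15–16 s: ½(-5 + 8)(1) = 1.5 m/s
Δv = -43.5 m/s, so v(16) = -10 + (-43.5) = -53.5 m/s.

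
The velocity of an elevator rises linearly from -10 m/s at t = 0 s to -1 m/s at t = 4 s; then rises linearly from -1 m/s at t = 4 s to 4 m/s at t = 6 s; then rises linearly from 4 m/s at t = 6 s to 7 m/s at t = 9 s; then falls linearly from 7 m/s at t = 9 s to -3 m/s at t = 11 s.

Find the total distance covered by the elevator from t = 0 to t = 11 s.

Total distance travelled is ∫|v| dt — sum the magnitudes of each area piece.
0–4 s: |½(-10 + -1)(4)| = 22 m
4–6 s: v = 0 at t = 4.4 s; triangle areas 0.2 + 3.2 = 3.4 m
6–9 s: |½(4 + 7)(3)| = 16.5 m
9–11 s: v = 0 at t = 10.4 s; triangle areas 4.9 + 0.9 = 5.8 m
Total distance = 47.7 m

47.7 m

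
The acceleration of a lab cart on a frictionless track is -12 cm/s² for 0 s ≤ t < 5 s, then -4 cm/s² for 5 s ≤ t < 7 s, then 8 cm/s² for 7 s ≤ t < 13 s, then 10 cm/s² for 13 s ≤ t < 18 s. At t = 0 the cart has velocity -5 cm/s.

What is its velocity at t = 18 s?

Δv equals the area under the a-t graph; then v = v₀ + Δv.
0–5 s: -12 × 5 = -60 cm/s
5–7 s: -4 × 2 = -8 cm/s
7–13 s: 8 × 6 = 48 cm/s
13–18 s: 10 × 5 = 50 cm/s
Δv = 30 cm/s, so v(18) = -5 + (30) = 25 cm/s.

25 cm/s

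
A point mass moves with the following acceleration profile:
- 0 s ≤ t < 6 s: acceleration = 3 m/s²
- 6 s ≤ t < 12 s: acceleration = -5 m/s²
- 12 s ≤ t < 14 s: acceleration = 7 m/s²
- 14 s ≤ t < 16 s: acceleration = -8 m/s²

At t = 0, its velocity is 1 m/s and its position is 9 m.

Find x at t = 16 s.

75 m

On each constant-a segment, Δv = aΔt and Δx = v₀Δt + ½aΔt²; chain segment to segment.
0–6 s: v starts 1 m/s; Δx = 1·6 + ½·3·6² = 60 m; v ends 19 m/s.
6–12 s: v starts 19 m/s; Δx = 19·6 + ½·-5·6² = 24 m; v ends -11 m/s.
12–14 s: v starts -11 m/s; Δx = -11·2 + ½·7·2² = -8 m; v ends 3 m/s.
14–16 s: v starts 3 m/s; Δx = 3·2 + ½·-8·2² = -10 m; v ends -13 m/s.
x(16) = 9 + Σ Δx = 75 m.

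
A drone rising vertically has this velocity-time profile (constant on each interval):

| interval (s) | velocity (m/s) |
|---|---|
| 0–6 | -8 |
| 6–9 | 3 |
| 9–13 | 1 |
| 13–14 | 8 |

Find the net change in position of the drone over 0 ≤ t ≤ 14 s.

Displacement is the signed area under the v-t curve.
0–6 s: -8 × 6 = -48 m
6–9 s: 3 × 3 = 9 m
9–13 s: 1 × 4 = 4 m
13–14 s: 8 × 1 = 8 m
Net displacement = -27 m

-27 m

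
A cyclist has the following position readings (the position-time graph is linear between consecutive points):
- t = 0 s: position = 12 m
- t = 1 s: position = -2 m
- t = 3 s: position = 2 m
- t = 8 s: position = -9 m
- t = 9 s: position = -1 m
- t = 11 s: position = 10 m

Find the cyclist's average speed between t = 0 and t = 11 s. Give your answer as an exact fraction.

48/11 m/s

Average speed = (total path length)/(elapsed time); on a piecewise-linear x-t graph the path length is Σ|Δx|.
0–1 s: |Δx| = |-2 − 12| = 14 m
1–3 s: |Δx| = |2 − -2| = 4 m
3–8 s: |Δx| = |-9 − 2| = 11 m
8–9 s: |Δx| = |-1 − -9| = 8 m
9–11 s: |Δx| = |10 − -1| = 11 m
Total path = 48 m; average speed = 48/11 = 48/11 m/s.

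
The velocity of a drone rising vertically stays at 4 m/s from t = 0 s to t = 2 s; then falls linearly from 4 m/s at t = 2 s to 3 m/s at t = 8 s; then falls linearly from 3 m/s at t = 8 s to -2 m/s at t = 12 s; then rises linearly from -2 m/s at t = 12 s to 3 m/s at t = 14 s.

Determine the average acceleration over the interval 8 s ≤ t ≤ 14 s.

0 m/s²

Average acceleration = Δv/Δt = (3 − 3)/(14 − 8) = 0 m/s².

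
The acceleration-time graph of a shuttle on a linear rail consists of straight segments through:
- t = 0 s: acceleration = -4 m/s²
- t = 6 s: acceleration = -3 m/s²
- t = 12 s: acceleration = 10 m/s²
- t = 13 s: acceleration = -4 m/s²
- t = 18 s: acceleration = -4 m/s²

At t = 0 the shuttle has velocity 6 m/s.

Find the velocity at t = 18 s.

-11 m/s

Δv equals the area under the a-t graph; then v = v₀ + Δv.
0–6 s: ½(-4 + -3)(6) = -21 m/s
6–12 s: ½(-3 + 10)(6) = 21 m/s
12–13 s: ½(10 + -4)(1) = 3 m/s
13–18 s: -4 × 5 = -20 m/s
Δv = -17 m/s, so v(18) = 6 + (-17) = -11 m/s.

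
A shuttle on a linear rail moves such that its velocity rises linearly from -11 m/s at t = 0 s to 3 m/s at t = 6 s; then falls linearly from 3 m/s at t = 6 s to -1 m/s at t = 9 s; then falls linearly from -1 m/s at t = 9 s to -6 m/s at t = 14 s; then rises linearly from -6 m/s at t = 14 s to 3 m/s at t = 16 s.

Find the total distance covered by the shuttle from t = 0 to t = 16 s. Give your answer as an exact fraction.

Distance (not displacement) is the total path length: add the absolute areas under v-t.
0–6 s: v = 0 at t = 33/7 s; triangle areas 363/14 + 27/14 = 195/7 m
6–9 s: v = 0 at t = 8.25 s; triangle areas 3.375 + 0.375 = 3.75 m
9–14 s: |½(-1 + -6)(5)| = 17.5 m
14–16 s: v = 0 at t = 46/3 s; triangle areas 4 + 1 = 5 m
Total distance = 1515/28 m

1515/28 m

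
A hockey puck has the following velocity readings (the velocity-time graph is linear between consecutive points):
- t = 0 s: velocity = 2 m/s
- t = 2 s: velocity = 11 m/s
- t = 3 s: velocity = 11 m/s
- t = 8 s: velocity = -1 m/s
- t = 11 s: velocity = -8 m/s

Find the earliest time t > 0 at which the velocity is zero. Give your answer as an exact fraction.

v changes sign on 3–8 s (from 11 to -1); the graph is linear there, so v = 0 at t = 3 + (-11)·(8 − 3)/(-1 − 11) = 91/12 s.

t = 91/12 s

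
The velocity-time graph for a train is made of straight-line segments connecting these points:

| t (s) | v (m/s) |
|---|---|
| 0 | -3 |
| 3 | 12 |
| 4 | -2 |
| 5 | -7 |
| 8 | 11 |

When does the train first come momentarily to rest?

t = 0.6 s

v changes sign on 0–3 s (from -3 to 12); the graph is linear there, so v = 0 at t = 0 + (3)·(3 − 0)/(12 − -3) = 0.6 s.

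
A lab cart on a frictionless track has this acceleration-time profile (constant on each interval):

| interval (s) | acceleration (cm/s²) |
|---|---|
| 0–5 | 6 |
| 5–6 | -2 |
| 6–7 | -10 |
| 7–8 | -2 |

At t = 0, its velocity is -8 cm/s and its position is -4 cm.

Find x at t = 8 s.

76 cm

On each constant-a segment, Δv = aΔt and Δx = v₀Δt + ½aΔt²; chain segment to segment.
0–5 s: v starts -8 cm/s; Δx = -8·5 + ½·6·5² = 35 cm; v ends 22 cm/s.
5–6 s: v starts 22 cm/s; Δx = 22·1 + ½·-2·1² = 21 cm; v ends 20 cm/s.
6–7 s: v starts 20 cm/s; Δx = 20·1 + ½·-10·1² = 15 cm; v ends 10 cm/s.
7–8 s: v starts 10 cm/s; Δx = 10·1 + ½·-2·1² = 9 cm; v ends 8 cm/s.
x(8) = -4 + Σ Δx = 76 cm.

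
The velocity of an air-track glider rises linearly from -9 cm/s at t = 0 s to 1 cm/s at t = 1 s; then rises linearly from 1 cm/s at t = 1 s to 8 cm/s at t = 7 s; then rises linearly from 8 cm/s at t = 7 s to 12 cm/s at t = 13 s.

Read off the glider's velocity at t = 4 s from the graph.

On 1–7 s the graph is linear from 1 to 8 cm/s: v(4) = 1 + (8 − 1)·(4 − 1)/(7 − 1) = 4.5 cm/s.

4.5 cm/s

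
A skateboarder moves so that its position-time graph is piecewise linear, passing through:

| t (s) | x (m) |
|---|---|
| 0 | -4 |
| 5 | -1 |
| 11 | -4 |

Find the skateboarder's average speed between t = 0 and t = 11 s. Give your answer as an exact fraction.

Average speed = (total path length)/(elapsed time); on a piecewise-linear x-t graph the path length is Σ|Δx|.
0–5 s: |Δx| = |-1 − -4| = 3 m
5–11 s: |Δx| = |-4 − -1| = 3 m
Total path = 6 m; average speed = 6/11 = 6/11 m/s.

6/11 m/s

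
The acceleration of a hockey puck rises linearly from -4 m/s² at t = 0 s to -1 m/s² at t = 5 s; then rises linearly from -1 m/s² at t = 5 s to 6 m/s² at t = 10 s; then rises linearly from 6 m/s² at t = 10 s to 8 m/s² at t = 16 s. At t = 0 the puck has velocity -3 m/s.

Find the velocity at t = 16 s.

39 m/s

Δv equals the area under the a-t graph; then v = v₀ + Δv.
0–5 s: ½(-4 + -1)(5) = -12.5 m/s
5–10 s: ½(-1 + 6)(5) = 12.5 m/s
10–16 s: ½(6 + 8)(6) = 42 m/s
Δv = 42 m/s, so v(16) = -3 + (42) = 39 m/s.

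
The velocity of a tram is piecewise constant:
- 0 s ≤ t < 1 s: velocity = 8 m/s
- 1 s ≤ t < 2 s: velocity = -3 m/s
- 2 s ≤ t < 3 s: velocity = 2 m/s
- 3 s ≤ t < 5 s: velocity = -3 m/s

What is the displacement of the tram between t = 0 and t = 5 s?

Net displacement equals the area under the velocity-time graph (areas below the axis count negative).
0–1 s: 8 × 1 = 8 m
1–2 s: -3 × 1 = -3 m
2–3 s: 2 × 1 = 2 m
3–5 s: -3 × 2 = -6 m
Net displacement = 1 m

1 m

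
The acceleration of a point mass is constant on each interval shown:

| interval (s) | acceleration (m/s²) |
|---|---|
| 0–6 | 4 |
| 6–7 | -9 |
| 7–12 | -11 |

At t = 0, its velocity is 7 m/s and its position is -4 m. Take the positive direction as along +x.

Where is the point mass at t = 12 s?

109 m

On each constant-a segment, Δv = aΔt and Δx = v₀Δt + ½aΔt²; chain segment to segment.
0–6 s: v starts 7 m/s; Δx = 7·6 + ½·4·6² = 114 m; v ends 31 m/s.
6–7 s: v starts 31 m/s; Δx = 31·1 + ½·-9·1² = 26.5 m; v ends 22 m/s.
7–12 s: v starts 22 m/s; Δx = 22·5 + ½·-11·5² = -27.5 m; v ends -33 m/s.
x(12) = -4 + Σ Δx = 109 m.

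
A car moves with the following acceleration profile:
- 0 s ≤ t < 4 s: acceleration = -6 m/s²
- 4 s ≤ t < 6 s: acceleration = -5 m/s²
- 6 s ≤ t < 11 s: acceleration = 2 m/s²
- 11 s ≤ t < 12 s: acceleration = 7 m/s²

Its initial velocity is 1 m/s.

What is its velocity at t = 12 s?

Δv equals the area under the a-t graph; then v = v₀ + Δv.
0–4 s: -6 × 4 = -24 m/s
4–6 s: -5 × 2 = -10 m/s
6–11 s: 2 × 5 = 10 m/s
11–12 s: 7 × 1 = 7 m/s
Δv = -17 m/s, so v(12) = 1 + (-17) = -16 m/s.

-16 m/s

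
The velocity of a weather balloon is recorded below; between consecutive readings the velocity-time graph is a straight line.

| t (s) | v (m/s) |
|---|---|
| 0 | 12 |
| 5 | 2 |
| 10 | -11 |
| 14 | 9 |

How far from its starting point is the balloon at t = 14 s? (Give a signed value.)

Net displacement equals the area under the velocity-time graph (areas below the axis count negative).
0–5 s: ½(12 + 2)(5) = 35 m
5–10 s: ½(2 + -11)(5) = -22.5 m
10–14 s: ½(-11 + 9)(4) = -4 m
Net displacement = 8.5 m

8.5 m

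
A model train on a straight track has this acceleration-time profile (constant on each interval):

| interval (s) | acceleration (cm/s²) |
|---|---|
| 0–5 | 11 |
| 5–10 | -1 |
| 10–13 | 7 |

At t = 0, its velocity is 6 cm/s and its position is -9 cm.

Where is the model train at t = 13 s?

650.5 cm

On each constant-a segment, Δv = aΔt and Δx = v₀Δt + ½aΔt²; chain segment to segment.
0–5 s: v starts 6 cm/s; Δx = 6·5 + ½·11·5² = 167.5 cm; v ends 61 cm/s.
5–10 s: v starts 61 cm/s; Δx = 61·5 + ½·-1·5² = 292.5 cm; v ends 56 cm/s.
10–13 s: v starts 56 cm/s; Δx = 56·3 + ½·7·3² = 199.5 cm; v ends 77 cm/s.
x(13) = -9 + Σ Δx = 650.5 cm.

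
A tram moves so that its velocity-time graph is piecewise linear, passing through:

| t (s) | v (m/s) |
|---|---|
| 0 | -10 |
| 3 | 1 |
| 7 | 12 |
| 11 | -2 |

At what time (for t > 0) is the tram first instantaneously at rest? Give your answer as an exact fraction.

t = 30/11 s

v changes sign on 0–3 s (from -10 to 1); the graph is linear there, so v = 0 at t = 0 + (10)·(3 − 0)/(1 − -10) = 30/11 s.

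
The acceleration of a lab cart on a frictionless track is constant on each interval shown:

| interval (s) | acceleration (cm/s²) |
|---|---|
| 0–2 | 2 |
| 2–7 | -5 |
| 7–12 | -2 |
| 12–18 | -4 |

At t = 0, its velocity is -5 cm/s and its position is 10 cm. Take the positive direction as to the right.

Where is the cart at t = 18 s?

-506.5 cm

On each constant-a segment, Δv = aΔt and Δx = v₀Δt + ½aΔt²; chain segment to segment.
0–2 s: v starts -5 cm/s; Δx = -5·2 + ½·2·2² = -6 cm; v ends -1 cm/s.
2–7 s: v starts -1 cm/s; Δx = -1·5 + ½·-5·5² = -67.5 cm; v ends -26 cm/s.
7–12 s: v starts -26 cm/s; Δx = -26·5 + ½·-2·5² = -155 cm; v ends -36 cm/s.
12–18 s: v starts -36 cm/s; Δx = -36·6 + ½·-4·6² = -288 cm; v ends -60 cm/s.
x(18) = 10 + Σ Δx = -506.5 cm.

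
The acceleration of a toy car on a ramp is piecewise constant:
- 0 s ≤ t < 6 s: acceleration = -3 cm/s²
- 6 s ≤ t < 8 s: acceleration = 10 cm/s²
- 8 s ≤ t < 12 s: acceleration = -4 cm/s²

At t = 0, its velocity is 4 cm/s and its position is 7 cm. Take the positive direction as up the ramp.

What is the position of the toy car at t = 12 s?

On each constant-a segment, Δv = aΔt and Δx = v₀Δt + ½aΔt²; chain segment to segment.
0–6 s: v starts 4 cm/s; Δx = 4·6 + ½·-3·6² = -30 cm; v ends -14 cm/s.
6–8 s: v starts -14 cm/s; Δx = -14·2 + ½·10·2² = -8 cm; v ends 6 cm/s.
8–12 s: v starts 6 cm/s; Δx = 6·4 + ½·-4·4² = -8 cm; v ends -10 cm/s.
x(12) = 7 + Σ Δx = -39 cm.

-39 cm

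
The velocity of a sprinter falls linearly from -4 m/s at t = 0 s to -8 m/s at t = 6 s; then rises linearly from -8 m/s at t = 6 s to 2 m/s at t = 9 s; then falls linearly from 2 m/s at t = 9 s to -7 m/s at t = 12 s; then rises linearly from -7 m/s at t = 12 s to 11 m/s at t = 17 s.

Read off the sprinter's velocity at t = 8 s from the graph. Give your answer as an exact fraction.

-4/3 m/s

On 6–9 s the graph is linear from -8 to 2 m/s: v(8) = -8 + (2 − -8)·(8 − 6)/(9 − 6) = -4/3 m/s.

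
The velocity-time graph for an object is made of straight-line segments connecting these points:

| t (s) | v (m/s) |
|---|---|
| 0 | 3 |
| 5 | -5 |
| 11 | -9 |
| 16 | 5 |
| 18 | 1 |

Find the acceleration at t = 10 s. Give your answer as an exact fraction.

Acceleration is the slope of the v-t graph on 5–11 s: (-9 − -5)/(11 − 5) = -2/3 m/s².

-2/3 m/s²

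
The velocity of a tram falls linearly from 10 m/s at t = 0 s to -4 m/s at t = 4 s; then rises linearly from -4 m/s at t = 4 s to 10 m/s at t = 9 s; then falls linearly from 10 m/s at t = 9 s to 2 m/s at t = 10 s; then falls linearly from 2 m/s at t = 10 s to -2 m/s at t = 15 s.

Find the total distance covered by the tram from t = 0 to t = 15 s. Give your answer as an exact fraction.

Total distance travelled is ∫|v| dt — sum the magnitudes of each area piece.
0–4 s: v = 0 at t = 20/7 s; triangle areas 100/7 + 16/7 = 116/7 m
4–9 s: v = 0 at t = 38/7 s; triangle areas 20/7 + 125/7 = 145/7 m
9–10 s: |½(10 + 2)(1)| = 6 m
10–15 s: v = 0 at t = 12.5 s; triangle areas 2.5 + 2.5 = 5 m
Total distance = 338/7 m

338/7 m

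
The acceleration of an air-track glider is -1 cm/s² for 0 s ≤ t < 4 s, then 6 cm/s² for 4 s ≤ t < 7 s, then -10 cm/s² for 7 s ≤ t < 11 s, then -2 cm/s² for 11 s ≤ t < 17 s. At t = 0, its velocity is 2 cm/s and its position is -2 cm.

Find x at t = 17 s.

-177 cm

On each constant-a segment, Δv = aΔt and Δx = v₀Δt + ½aΔt²; chain segment to segment.
0–4 s: v starts 2 cm/s; Δx = 2·4 + ½·-1·4² = 0 cm; v ends -2 cm/s.
4–7 s: v starts -2 cm/s; Δx = -2·3 + ½·6·3² = 21 cm; v ends 16 cm/s.
7–11 s: v starts 16 cm/s; Δx = 16·4 + ½·-10·4² = -16 cm; v ends -24 cm/s.
11–17 s: v starts -24 cm/s; Δx = -24·6 + ½·-2·6² = -180 cm; v ends -36 cm/s.
x(17) = -2 + Σ Δx = -177 cm.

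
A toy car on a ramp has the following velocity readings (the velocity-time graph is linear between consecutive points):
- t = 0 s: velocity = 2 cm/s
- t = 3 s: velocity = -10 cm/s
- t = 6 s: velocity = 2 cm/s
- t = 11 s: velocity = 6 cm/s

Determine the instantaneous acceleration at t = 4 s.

Acceleration is the slope of the v-t graph on 3–6 s: (2 − -10)/(6 − 3) = 4 cm/s².

4 cm/s²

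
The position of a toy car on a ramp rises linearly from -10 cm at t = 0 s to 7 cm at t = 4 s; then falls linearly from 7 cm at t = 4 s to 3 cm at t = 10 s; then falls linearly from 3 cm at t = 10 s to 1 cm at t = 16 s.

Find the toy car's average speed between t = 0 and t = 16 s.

1.4375 cm/s

Average speed = (total path length)/(elapsed time); on a piecewise-linear x-t graph the path length is Σ|Δx|.
0–4 s: |Δx| = |7 − -10| = 17 cm
4–10 s: |Δx| = |3 − 7| = 4 cm
10–16 s: |Δx| = |1 − 3| = 2 cm
Total path = 23 cm; average speed = 23/16 = 1.4375 cm/s.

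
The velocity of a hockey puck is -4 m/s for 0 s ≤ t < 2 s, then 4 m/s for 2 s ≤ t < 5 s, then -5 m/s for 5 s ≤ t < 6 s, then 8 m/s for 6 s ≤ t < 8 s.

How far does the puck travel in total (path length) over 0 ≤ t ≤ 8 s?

Total distance travelled is ∫|v| dt — sum the magnitudes of each area piece.
0–2 s: |-4| × 2 = 8 m
2–5 s: |4| × 3 = 12 m
5–6 s: |-5| × 1 = 5 m
6–8 s: |8| × 2 = 16 m
Total distance = 41 m

41 m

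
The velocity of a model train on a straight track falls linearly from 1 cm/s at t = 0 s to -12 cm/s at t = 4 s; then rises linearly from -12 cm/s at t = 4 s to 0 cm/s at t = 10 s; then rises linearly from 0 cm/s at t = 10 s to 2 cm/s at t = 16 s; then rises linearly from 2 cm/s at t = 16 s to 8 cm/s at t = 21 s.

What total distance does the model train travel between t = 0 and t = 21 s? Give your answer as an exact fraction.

Total distance travelled is ∫|v| dt — sum the magnitudes of each area piece.
0–4 s: v = 0 at t = 4/13 s; triangle areas 2/13 + 288/13 = 290/13 cm
4–10 s: |½(-12 + 0)(6)| = 36 cm
10–16 s: |½(0 + 2)(6)| = 6 cm
16–21 s: |½(2 + 8)(5)| = 25 cm
Total distance = 1161/13 cm

1161/13 cm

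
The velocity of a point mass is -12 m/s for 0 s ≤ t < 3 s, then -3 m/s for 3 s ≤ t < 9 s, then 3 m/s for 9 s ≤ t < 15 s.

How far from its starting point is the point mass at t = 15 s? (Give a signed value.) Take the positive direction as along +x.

Net displacement equals the area under the velocity-time graph (areas below the axis count negative).
0–3 s: -12 × 3 = -36 m
3–9 s: -3 × 6 = -18 m
9–15 s: 3 × 6 = 18 m
Net displacement = -36 m

-36 m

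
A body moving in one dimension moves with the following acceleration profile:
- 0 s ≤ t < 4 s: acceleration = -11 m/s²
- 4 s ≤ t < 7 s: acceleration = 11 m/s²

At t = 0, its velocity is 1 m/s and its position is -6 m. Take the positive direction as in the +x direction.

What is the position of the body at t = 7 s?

-169.5 m

On each constant-a segment, Δv = aΔt and Δx = v₀Δt + ½aΔt²; chain segment to segment.
0–4 s: v starts 1 m/s; Δx = 1·4 + ½·-11·4² = -84 m; v ends -43 m/s.
4–7 s: v starts -43 m/s; Δx = -43·3 + ½·11·3² = -79.5 m; v ends -10 m/s.
x(7) = -6 + Σ Δx = -169.5 m.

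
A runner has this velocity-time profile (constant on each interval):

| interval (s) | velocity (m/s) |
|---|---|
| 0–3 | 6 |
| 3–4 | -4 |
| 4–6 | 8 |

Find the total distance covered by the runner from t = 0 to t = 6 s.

38 m

Total distance travelled is ∫|v| dt — sum the magnitudes of each area piece.
0–3 s: |6| × 3 = 18 m
3–4 s: |-4| × 1 = 4 m
4–6 s: |8| × 2 = 16 m
Total distance = 38 m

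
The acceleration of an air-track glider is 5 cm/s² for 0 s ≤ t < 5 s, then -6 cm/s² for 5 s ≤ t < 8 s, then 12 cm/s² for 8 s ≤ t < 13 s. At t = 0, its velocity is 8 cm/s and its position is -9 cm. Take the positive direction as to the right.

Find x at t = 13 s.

390.5 cm

On each constant-a segment, Δv = aΔt and Δx = v₀Δt + ½aΔt²; chain segment to segment.
0–5 s: v starts 8 cm/s; Δx = 8·5 + ½·5·5² = 102.5 cm; v ends 33 cm/s.
5–8 s: v starts 33 cm/s; Δx = 33·3 + ½·-6·3² = 72 cm; v ends 15 cm/s.
8–13 s: v starts 15 cm/s; Δx = 15·5 + ½·12·5² = 225 cm; v ends 75 cm/s.
x(13) = -9 + Σ Δx = 390.5 cm.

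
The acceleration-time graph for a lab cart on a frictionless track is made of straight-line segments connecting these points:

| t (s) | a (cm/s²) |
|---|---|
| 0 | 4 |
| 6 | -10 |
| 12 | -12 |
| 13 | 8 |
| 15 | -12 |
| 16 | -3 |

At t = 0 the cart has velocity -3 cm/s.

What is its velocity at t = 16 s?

-100.5 cm/s

Δv equals the area under the a-t graph; then v = v₀ + Δv.
0–6 s: ½(4 + -10)(6) = -18 cm/s
6–12 s: ½(-10 + -12)(6) = -66 cm/s
12–13 s: ½(-12 + 8)(1) = -2 cm/s
13–15 s: ½(8 + -12)(2) = -4 cm/s
15–16 s: ½(-12 + -3)(1) = -7.5 cm/s
Δv = -97.5 cm/s, so v(16) = -3 + (-97.5) = -100.5 cm/s.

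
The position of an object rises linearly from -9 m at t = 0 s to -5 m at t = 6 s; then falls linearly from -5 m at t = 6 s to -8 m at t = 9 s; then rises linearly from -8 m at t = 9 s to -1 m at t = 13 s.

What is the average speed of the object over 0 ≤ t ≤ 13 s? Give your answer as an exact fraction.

14/13 m/s

Average speed = (total path length)/(elapsed time); on a piecewise-linear x-t graph the path length is Σ|Δx|.
0–6 s: |Δx| = |-5 − -9| = 4 m
6–9 s: |Δx| = |-8 − -5| = 3 m
9–13 s: |Δx| = |-1 − -8| = 7 m
Total path = 14 m; average speed = 14/13 = 14/13 m/s.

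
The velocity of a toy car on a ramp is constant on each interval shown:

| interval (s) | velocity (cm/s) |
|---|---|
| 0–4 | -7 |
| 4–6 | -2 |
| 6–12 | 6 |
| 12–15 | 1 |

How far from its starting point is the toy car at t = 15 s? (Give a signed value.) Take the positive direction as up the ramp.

Net displacement equals the area under the velocity-time graph (areas below the axis count negative).
0–4 s: -7 × 4 = -28 cm
4–6 s: -2 × 2 = -4 cm
6–12 s: 6 × 6 = 36 cm
12–15 s: 1 × 3 = 3 cm
Net displacement = 7 cm

7 cm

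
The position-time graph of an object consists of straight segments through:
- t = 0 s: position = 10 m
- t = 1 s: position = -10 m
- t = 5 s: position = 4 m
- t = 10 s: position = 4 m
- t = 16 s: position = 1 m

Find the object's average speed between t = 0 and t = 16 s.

2.3125 m/s

Average speed = (total path length)/(elapsed time); on a piecewise-linear x-t graph the path length is Σ|Δx|.
0–1 s: |Δx| = |-10 − 10| = 20 m
1–5 s: |Δx| = |4 − -10| = 14 m
5–10 s: |Δx| = |4 − 4| = 0 m
10–16 s: |Δx| = |1 − 4| = 3 m
Total path = 37 m; average speed = 37/16 = 2.3125 m/s.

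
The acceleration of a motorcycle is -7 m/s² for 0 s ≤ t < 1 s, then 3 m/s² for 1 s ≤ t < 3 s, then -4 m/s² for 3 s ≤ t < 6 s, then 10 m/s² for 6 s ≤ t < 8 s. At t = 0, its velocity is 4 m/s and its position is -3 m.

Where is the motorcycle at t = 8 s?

-9.5 m

On each constant-a segment, Δv = aΔt and Δx = v₀Δt + ½aΔt²; chain segment to segment.
0–1 s: v starts 4 m/s; Δx = 4·1 + ½·-7·1² = 0.5 m; v ends -3 m/s.
1–3 s: v starts -3 m/s; Δx = -3·2 + ½·3·2² = 0 m; v ends 3 m/s.
3–6 s: v starts 3 m/s; Δx = 3·3 + ½·-4·3² = -9 m; v ends -9 m/s.
6–8 s: v starts -9 m/s; Δx = -9·2 + ½·10·2² = 2 m; v ends 11 m/s.
x(8) = -3 + Σ Δx = -9.5 m.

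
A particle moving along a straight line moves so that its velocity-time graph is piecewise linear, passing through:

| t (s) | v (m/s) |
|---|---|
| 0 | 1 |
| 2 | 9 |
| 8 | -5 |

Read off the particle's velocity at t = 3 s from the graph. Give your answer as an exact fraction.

On 2–8 s the graph is linear from 9 to -5 m/s: v(3) = 9 + (-5 − 9)·(3 − 2)/(8 − 2) = 20/3 m/s.

20/3 m/s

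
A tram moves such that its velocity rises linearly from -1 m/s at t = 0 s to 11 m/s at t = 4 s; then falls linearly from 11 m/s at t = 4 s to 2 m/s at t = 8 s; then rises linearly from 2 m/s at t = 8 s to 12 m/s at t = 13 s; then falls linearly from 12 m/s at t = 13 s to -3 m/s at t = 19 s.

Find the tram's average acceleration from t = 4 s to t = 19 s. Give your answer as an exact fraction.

-14/15 m/s²

Average acceleration = Δv/Δt = (-3 − 11)/(19 − 4) = -14/15 m/s².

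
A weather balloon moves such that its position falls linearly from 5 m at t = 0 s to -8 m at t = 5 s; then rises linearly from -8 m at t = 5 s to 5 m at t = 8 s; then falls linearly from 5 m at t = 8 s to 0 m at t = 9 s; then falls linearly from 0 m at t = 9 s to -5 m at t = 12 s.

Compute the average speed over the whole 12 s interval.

3 m/s

Average speed = (total path length)/(elapsed time); on a piecewise-linear x-t graph the path length is Σ|Δx|.
0–5 s: |Δx| = |-8 − 5| = 13 m
5–8 s: |Δx| = |5 − -8| = 13 m
8–9 s: |Δx| = |0 − 5| = 5 m
9–12 s: |Δx| = |-5 − 0| = 5 m
Total path = 36 m; average speed = 36/12 = 3 m/s.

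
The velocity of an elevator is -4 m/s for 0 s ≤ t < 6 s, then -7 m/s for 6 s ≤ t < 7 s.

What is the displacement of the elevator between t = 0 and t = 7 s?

-31 m

Net displacement equals the area under the velocity-time graph (areas below the axis count negative).
0–6 s: -4 × 6 = -24 m
6–7 s: -7 × 1 = -7 m
Net displacement = -31 m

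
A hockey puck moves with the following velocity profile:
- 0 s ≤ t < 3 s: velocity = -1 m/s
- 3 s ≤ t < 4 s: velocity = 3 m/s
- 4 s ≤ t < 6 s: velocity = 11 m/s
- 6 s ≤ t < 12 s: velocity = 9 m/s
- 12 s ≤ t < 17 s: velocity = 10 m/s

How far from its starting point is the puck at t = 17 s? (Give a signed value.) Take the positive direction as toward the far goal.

Displacement is the signed area under the v-t curve.
0–3 s: -1 × 3 = -3 m
3–4 s: 3 × 1 = 3 m
4–6 s: 11 × 2 = 22 m
6–12 s: 9 × 6 = 54 m
12–17 s: 10 × 5 = 50 m
Net displacement = 126 m

126 m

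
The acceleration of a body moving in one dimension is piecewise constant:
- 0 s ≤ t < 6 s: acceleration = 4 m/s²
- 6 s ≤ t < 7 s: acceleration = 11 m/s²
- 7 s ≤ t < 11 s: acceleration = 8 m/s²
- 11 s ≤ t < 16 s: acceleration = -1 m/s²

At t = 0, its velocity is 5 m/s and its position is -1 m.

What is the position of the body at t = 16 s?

707 m

On each constant-a segment, Δv = aΔt and Δx = v₀Δt + ½aΔt²; chain segment to segment.
0–6 s: v starts 5 m/s; Δx = 5·6 + ½·4·6² = 102 m; v ends 29 m/s.
6–7 s: v starts 29 m/s; Δx = 29·1 + ½·11·1² = 34.5 m; v ends 40 m/s.
7–11 s: v starts 40 m/s; Δx = 40·4 + ½·8·4² = 224 m; v ends 72 m/s.
11–16 s: v starts 72 m/s; Δx = 72·5 + ½·-1·5² = 347.5 m; v ends 67 m/s.
x(16) = -1 + Σ Δx = 707 m.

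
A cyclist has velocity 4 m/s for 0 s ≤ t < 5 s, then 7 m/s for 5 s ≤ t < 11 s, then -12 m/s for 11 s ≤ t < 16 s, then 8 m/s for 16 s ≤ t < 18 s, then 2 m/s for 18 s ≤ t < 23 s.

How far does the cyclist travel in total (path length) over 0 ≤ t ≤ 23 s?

148 m

Total distance travelled is ∫|v| dt — sum the magnitudes of each area piece.
0–5 s: |4| × 5 = 20 m
5–11 s: |7| × 6 = 42 m
11–16 s: |-12| × 5 = 60 m
16–18 s: |8| × 2 = 16 m
18–23 s: |2| × 5 = 10 m
Total distance = 148 m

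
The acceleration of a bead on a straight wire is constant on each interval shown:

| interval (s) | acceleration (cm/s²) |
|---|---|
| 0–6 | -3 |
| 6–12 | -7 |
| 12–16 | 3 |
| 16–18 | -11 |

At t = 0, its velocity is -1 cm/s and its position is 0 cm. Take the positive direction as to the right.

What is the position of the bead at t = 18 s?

On each constant-a segment, Δv = aΔt and Δx = v₀Δt + ½aΔt²; chain segment to segment.
0–6 s: v starts -1 cm/s; Δx = -1·6 + ½·-3·6² = -60 cm; v ends -19 cm/s.
6–12 s: v starts -19 cm/s; Δx = -19·6 + ½·-7·6² = -240 cm; v ends -61 cm/s.
12–16 s: v starts -61 cm/s; Δx = -61·4 + ½·3·4² = -220 cm; v ends -49 cm/s.
16–18 s: v starts -49 cm/s; Δx = -49·2 + ½·-11·2² = -120 cm; v ends -71 cm/s.
x(18) = 0 + Σ Δx = -640 cm.

-640 cm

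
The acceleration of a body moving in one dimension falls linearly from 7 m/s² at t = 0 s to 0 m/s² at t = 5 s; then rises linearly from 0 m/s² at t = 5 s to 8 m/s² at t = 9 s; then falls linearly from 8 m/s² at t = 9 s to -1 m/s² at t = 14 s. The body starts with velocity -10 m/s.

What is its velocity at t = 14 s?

41 m/s

Δv equals the area under the a-t graph; then v = v₀ + Δv.
0–5 s: ½(7 + 0)(5) = 17.5 m/s
5–9 s: ½(0 + 8)(4) = 16 m/s
9–14 s: ½(8 + -1)(5) = 17.5 m/s
Δv = 51 m/s, so v(14) = -10 + (51) = 41 m/s.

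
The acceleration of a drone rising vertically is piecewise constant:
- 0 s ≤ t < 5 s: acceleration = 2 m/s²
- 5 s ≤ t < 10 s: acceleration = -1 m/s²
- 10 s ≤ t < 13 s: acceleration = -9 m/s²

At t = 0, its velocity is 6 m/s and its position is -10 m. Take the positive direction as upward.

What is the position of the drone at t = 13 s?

105 m

On each constant-a segment, Δv = aΔt and Δx = v₀Δt + ½aΔt²; chain segment to segment.
0–5 s: v starts 6 m/s; Δx = 6·5 + ½·2·5² = 55 m; v ends 16 m/s.
5–10 s: v starts 16 m/s; Δx = 16·5 + ½·-1·5² = 67.5 m; v ends 11 m/s.
10–13 s: v starts 11 m/s; Δx = 11·3 + ½·-9·3² = -7.5 m; v ends -16 m/s.
x(13) = -10 + Σ Δx = 105 m.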